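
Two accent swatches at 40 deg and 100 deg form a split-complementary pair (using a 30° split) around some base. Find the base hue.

250°

The accents sit 30° either side of the complement, so the complement is their short-arc midpoint on the wheel.
Short-arc midpoint of 40° and 100°: 70°.
Base is 180° from the complement: 70 − 180 = -110 → -110 + 360 = 250°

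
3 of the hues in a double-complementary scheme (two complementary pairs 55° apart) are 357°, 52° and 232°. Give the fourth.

A rectangular tetradic uses two complementary pairs 55° apart: offsets 0°, 55°, 180°, 235°.
Among {52°, 232°, 357°}, 52° and 232° are a 180° pair.
The remaining hue 357° needs its own complement: 357 + 180 = 537 → 537 − 360 = 177°

177°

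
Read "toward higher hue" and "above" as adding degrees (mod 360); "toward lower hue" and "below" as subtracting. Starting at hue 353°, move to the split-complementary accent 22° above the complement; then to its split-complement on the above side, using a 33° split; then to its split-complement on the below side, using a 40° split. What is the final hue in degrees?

split-comp 22° ↑ +202°: 353 + 202 = 555 → 555 − 360 = 195°
split-comp 33° ↑ +213°: 195 + 213 = 408 → 408 − 360 = 48°
split-comp 40° ↓ +140°: 48 + 140 = 188°

188°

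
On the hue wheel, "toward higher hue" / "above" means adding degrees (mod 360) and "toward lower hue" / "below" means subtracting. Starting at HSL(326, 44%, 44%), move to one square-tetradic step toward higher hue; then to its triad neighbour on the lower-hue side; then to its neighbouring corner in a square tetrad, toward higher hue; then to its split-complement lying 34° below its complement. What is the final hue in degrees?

+90° (square ↑): 326 + 90 = 416 → 416 − 360 = 56°
−120° (triadic ↓): 56 − 120 = -64 → -64 + 360 = 296°
+90° (square ↑): 296 + 90 = 386 → 386 − 360 = 26°
+146° (split-comp 34° ↓): 26 + 146 = 172°

172°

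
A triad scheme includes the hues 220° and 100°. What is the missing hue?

A triad places three hues 120° apart.
The full set through 100° is {100°, 220°, 340°}.
Given {100°, 220°}, the missing hue is 340°.

340°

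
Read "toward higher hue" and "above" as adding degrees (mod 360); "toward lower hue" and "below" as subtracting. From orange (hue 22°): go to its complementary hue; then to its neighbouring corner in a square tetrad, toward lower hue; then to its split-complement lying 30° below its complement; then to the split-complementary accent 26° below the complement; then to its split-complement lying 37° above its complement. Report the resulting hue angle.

22 + 180 = 202°   (complement)
202 − 90 = 112°   (square ↓)
112 + 150 = 262°   (split-comp 30° ↓)
262 + 154 = 416 → 416 − 360 = 56°   (split-comp 26° ↓)
56 + 217 = 273°   (split-comp 37° ↑)

273°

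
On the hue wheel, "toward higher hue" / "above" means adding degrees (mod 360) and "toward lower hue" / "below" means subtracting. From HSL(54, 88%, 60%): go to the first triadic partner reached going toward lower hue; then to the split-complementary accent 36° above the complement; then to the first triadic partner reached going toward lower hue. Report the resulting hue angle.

−120° (triadic ↓): 54 − 120 = -66 → -66 + 360 = 294°
+216° (split-comp 36° ↑): 294 + 216 = 510 → 510 − 360 = 150°
−120° (triadic ↓): 150 − 120 = 30°

30°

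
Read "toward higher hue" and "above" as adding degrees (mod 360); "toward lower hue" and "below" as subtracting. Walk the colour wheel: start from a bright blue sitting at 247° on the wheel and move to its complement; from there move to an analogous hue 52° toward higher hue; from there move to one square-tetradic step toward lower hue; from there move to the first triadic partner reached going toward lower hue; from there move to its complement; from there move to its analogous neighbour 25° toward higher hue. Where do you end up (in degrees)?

114°

complement +180°: 247 + 180 = 427 → 427 − 360 = 67°
analog 52° ↑ +52°: 67 + 52 = 119°
square ↓ −90°: 119 − 90 = 29°
triadic ↓ −120°: 29 − 120 = -91 → -91 + 360 = 269°
complement +180°: 269 + 180 = 449 → 449 − 360 = 89°
analog 25° ↑ +25°: 89 + 25 = 114°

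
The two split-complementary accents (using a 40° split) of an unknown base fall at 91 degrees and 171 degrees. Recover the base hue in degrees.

The accents sit 40° either side of the complement, so the complement is their short-arc midpoint on the wheel.
Short-arc midpoint of 91° and 171°: 131°.
Base is 180° from the complement: 131 − 180 = -49 → -49 + 360 = 311°

311°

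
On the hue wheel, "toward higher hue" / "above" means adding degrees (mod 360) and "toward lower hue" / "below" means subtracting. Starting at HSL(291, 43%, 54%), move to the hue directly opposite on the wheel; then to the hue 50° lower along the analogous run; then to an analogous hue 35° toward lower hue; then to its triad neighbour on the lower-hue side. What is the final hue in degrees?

266°

complement +180°: 291 + 180 = 471 → 471 − 360 = 111°
analog 50° ↓ −50°: 111 − 50 = 61°
analog 35° ↓ −35°: 61 − 35 = 26°
triadic ↓ −120°: 26 − 120 = -94 → -94 + 360 = 266°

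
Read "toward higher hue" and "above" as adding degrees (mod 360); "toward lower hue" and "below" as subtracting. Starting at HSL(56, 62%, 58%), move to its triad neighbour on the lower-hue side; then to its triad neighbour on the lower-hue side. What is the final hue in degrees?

176°

triadic ↓ −120°: 56 − 120 = -64 → -64 + 360 = 296°
triadic ↓ −120°: 296 − 120 = 176°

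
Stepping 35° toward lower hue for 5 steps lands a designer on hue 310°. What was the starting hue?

5 steps of 35° (toward lower hue) give a net shift of −175°.
Start = end − shift: 310 + 175 = 485 → 485 − 360 = 125°

125°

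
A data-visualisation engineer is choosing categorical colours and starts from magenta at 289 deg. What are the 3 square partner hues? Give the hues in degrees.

A square tetradic scheme places four hues every 90°.
289 + 90 = 379 → 379 − 360 = 19°
289 + 180 = 469 → 469 − 360 = 109°
289 + 270 = 559 → 559 − 360 = 199°

19°, 109°, and 199°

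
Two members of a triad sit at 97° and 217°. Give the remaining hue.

337°

A triad spaces three hues 120° apart.
The full set is {97°, 217°, 337°}.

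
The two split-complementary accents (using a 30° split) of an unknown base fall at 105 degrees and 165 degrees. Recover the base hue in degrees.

The accents sit 30° either side of the complement, so the complement is their short-arc midpoint on the wheel.
Short-arc midpoint of 105° and 165°: 135°.
Base is 180° from the complement: 135 − 180 = -45 → -45 + 360 = 315°

315°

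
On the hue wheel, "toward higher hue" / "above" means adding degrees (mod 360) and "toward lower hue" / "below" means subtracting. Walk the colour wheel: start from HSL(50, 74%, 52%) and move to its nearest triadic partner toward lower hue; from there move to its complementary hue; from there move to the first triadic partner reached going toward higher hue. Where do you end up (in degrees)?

230°

triadic ↓ −120°: 50 − 120 = -70 → -70 + 360 = 290°
complement +180°: 290 + 180 = 470 → 470 − 360 = 110°
triadic ↑ +120°: 110 + 120 = 230°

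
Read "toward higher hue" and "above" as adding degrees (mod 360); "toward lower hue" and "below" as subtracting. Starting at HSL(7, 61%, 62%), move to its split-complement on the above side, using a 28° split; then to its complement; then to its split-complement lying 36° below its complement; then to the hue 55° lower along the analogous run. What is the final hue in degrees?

+208° (split-comp 28° ↑): 7 + 208 = 215°
+180° (complement): 215 + 180 = 395 → 395 − 360 = 35°
+144° (split-comp 36° ↓): 35 + 144 = 179°
−55° (analog 55° ↓): 179 − 55 = 124°

124°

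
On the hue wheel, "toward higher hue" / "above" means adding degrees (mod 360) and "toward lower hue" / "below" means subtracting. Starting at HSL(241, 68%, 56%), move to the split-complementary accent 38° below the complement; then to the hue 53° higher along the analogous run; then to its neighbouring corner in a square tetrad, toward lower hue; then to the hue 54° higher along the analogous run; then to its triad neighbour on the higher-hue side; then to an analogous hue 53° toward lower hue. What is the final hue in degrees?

+142° (split-comp 38° ↓): 241 + 142 = 383 → 383 − 360 = 23°
+53° (analog 53° ↑): 23 + 53 = 76°
−90° (square ↓): 76 − 90 = -14 → -14 + 360 = 346°
+54° (analog 54° ↑): 346 + 54 = 400 → 400 − 360 = 40°
+120° (triadic ↑): 40 + 120 = 160°
−53° (analog 53° ↓): 160 − 53 = 107°

107°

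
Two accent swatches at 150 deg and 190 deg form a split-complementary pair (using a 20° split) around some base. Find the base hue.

350°

The accents sit 20° either side of the complement, so the complement is their short-arc midpoint on the wheel.
Short-arc midpoint of 150° and 190°: 170°.
Base is 180° from the complement: 170 − 180 = -10 → -10 + 360 = 350°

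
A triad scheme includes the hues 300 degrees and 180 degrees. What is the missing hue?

60°

A triad places three hues 120° apart.
The full set through 180° is {60°, 180°, 300°}.
Given {180°, 300°}, the missing hue is 60°.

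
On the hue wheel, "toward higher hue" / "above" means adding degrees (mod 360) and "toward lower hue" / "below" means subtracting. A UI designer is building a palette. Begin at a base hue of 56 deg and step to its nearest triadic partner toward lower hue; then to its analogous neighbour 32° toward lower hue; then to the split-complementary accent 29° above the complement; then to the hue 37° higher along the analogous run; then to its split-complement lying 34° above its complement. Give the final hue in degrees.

triadic ↓ −120°: 56 − 120 = -64 → -64 + 360 = 296°
analog 32° ↓ −32°: 296 − 32 = 264°
split-comp 29° ↑ +209°: 264 + 209 = 473 → 473 − 360 = 113°
analog 37° ↑ +37°: 113 + 37 = 150°
split-comp 34° ↑ +214°: 150 + 214 = 364 → 364 − 360 = 4°

4°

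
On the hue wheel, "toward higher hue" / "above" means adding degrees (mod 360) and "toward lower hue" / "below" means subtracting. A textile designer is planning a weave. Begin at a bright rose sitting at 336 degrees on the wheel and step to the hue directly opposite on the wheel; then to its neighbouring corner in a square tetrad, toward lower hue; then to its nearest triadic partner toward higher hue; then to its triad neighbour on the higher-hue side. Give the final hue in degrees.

306°

complement +180°: 336 + 180 = 516 → 516 − 360 = 156°
square ↓ −90°: 156 − 90 = 66°
triadic ↑ +120°: 66 + 120 = 186°
triadic ↑ +120°: 186 + 120 = 306°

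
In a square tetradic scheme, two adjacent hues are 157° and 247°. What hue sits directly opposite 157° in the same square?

A square tetradic scheme places four hues 90° apart; opposite corners are 180° apart.
157 + 180 = 337°

337°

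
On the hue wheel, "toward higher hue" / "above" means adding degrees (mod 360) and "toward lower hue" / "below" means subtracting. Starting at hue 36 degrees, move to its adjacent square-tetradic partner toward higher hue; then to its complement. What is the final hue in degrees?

306°

square ↑ +90°: 36 + 90 = 126°
complement +180°: 126 + 180 = 306°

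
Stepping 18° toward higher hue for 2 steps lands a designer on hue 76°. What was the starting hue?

40°

2 steps of 18° (toward higher hue) give a net shift of +36°.
Start = end − shift: 76 − 36 = 40°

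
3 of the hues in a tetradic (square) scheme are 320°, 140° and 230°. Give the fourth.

50°

A square tetradic scheme places four hues every 90°.
The full set through 140° is {50°, 140°, 230°, 320°}.
Given {140°, 230°, 320°}, the missing hue is 50°.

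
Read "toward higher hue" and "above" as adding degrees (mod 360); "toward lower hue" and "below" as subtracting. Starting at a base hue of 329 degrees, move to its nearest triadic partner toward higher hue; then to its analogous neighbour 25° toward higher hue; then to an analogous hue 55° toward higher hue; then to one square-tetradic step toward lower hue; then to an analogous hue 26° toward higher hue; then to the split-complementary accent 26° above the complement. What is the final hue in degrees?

triadic ↑ +120°: 329 + 120 = 449 → 449 − 360 = 89°
analog 25° ↑ +25°: 89 + 25 = 114°
analog 55° ↑ +55°: 114 + 55 = 169°
square ↓ −90°: 169 − 90 = 79°
analog 26° ↑ +26°: 79 + 26 = 105°
split-comp 26° ↑ +206°: 105 + 206 = 311°

311°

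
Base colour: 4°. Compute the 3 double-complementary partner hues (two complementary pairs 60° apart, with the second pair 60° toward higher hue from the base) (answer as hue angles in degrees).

64°, 184° and 244°

4 + 60 = 64°
4 + 180 = 184°
4 + 240 = 244°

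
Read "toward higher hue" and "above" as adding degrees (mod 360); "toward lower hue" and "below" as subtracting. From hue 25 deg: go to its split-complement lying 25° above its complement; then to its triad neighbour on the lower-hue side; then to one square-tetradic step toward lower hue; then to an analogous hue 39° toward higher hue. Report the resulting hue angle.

59°

+205° (split-comp 25° ↑): 25 + 205 = 230°
−120° (triadic ↓): 230 − 120 = 110°
−90° (square ↓): 110 − 90 = 20°
+39° (analog 39° ↑): 20 + 39 = 59°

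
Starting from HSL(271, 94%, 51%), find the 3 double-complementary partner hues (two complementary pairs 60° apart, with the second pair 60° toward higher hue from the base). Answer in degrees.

331°, 91°, and 151°

A rectangular tetradic uses two complementary pairs 60° apart: offsets 0°, 60°, 180°, 240°.
271 + 60 = 331°
271 + 180 = 451 → 451 − 360 = 91°
271 + 240 = 511 → 511 − 360 = 151°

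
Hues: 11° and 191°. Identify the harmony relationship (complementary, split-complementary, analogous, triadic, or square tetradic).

complementary

Sort the hues: 11°, 191°.
Successive gaps around the wheel: 180°, 180°.
Two hues 180° apart are complementary.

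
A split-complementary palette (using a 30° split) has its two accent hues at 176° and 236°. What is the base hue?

26°

The accents sit 30° either side of the complement, so the complement is their short-arc midpoint on the wheel.
Short-arc midpoint of 176° and 236°: 206°.
Base is 180° from the complement: 206 − 180 = 26°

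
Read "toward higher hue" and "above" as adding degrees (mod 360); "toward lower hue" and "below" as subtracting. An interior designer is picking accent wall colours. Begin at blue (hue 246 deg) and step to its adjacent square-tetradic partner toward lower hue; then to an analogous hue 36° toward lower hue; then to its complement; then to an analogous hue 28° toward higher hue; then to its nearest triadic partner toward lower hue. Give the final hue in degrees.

−90° (square ↓): 246 − 90 = 156°
−36° (analog 36° ↓): 156 − 36 = 120°
+180° (complement): 120 + 180 = 300°
+28° (analog 28° ↑): 300 + 28 = 328°
−120° (triadic ↓): 328 − 120 = 208°

208°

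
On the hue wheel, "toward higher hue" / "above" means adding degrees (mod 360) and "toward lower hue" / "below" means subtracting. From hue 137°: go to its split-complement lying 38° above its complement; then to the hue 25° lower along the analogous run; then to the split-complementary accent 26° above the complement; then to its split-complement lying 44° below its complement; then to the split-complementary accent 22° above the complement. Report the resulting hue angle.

+218° (split-comp 38° ↑): 137 + 218 = 355°
−25° (analog 25° ↓): 355 − 25 = 330°
+206° (split-comp 26° ↑): 330 + 206 = 536 → 536 − 360 = 176°
+136° (split-comp 44° ↓): 176 + 136 = 312°
+202° (split-comp 22° ↑): 312 + 202 = 514 → 514 − 360 = 154°

154°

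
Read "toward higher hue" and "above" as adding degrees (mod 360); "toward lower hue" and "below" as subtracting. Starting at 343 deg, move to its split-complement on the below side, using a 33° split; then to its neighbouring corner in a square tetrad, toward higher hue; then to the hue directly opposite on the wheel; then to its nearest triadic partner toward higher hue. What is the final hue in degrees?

160°

343 + 147 = 490 → 490 − 360 = 130°   (split-comp 33° ↓)
130 + 90 = 220°   (square ↑)
220 + 180 = 400 → 400 − 360 = 40°   (complement)
40 + 120 = 160°   (triadic ↑)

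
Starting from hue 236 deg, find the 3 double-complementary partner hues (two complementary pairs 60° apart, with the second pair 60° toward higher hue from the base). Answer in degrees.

296°, 56°, 116°

A rectangular tetradic uses two complementary pairs 60° apart: offsets 0°, 60°, 180°, 240°.
236 + 60 = 296°
236 + 180 = 416 → 416 − 360 = 56°
236 + 240 = 476 → 476 − 360 = 116°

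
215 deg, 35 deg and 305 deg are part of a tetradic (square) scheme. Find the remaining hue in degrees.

125°

A square tetradic scheme places four hues every 90°.
The full set through 35° is {35°, 125°, 215°, 305°}.
Given {35°, 215°, 305°}, the missing hue is 125°.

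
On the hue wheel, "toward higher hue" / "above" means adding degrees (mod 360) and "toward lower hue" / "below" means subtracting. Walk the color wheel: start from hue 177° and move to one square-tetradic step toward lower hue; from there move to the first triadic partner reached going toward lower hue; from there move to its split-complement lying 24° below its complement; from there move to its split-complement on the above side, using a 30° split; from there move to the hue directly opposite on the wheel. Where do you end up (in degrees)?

153°

−90° (square ↓): 177 − 90 = 87°
−120° (triadic ↓): 87 − 120 = -33 → -33 + 360 = 327°
+156° (split-comp 24° ↓): 327 + 156 = 483 → 483 − 360 = 123°
+210° (split-comp 30° ↑): 123 + 210 = 333°
+180° (complement): 333 + 180 = 513 → 513 − 360 = 153°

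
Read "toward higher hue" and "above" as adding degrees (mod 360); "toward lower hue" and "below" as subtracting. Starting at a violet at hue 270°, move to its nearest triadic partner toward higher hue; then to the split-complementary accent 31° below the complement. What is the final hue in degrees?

179°

270 + 120 = 390 → 390 − 360 = 30°   (triadic ↑)
30 + 149 = 179°   (split-comp 31° ↓)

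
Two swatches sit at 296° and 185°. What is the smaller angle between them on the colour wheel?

111°

|296 − 185| = 111.
111 ≤ 180, so the shorter arc is 111°.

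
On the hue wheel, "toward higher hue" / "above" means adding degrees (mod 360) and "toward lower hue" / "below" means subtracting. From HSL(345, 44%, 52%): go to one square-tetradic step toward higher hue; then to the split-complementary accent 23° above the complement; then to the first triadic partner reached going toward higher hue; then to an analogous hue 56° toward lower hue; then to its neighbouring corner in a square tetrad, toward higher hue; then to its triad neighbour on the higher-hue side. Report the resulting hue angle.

square ↑ +90°: 345 + 90 = 435 → 435 − 360 = 75°
split-comp 23° ↑ +203°: 75 + 203 = 278°
triadic ↑ +120°: 278 + 120 = 398 → 398 − 360 = 38°
analog 56° ↓ −56°: 38 − 56 = -18 → -18 + 360 = 342°
square ↑ +90°: 342 + 90 = 432 → 432 − 360 = 72°
triadic ↑ +120°: 72 + 120 = 192°

192°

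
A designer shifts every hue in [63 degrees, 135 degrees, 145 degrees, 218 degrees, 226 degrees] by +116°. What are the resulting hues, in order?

179°, 251°, 261°, 334°, 342°

63 + 116 = 179°
135 + 116 = 251°
145 + 116 = 261°
218 + 116 = 334°
226 + 116 = 342°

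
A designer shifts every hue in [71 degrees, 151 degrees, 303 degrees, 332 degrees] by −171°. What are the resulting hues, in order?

71 − 171 = -100 → -100 + 360 = 260°
151 − 171 = -20 → -20 + 360 = 340°
303 − 171 = 132°
332 − 171 = 161°

260°, 340°, 132°, 161°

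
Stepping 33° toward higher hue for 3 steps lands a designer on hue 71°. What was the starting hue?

3 steps of 33° (toward higher hue) give a net shift of +99°.
Start = end − shift: 71 − 99 = -28 → -28 + 360 = 332°

332°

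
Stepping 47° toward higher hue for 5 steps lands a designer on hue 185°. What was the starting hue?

310°

5 steps of 47° (toward higher hue) give a net shift of +235°.
Start = end − shift: 185 − 235 = -50 → -50 + 360 = 310°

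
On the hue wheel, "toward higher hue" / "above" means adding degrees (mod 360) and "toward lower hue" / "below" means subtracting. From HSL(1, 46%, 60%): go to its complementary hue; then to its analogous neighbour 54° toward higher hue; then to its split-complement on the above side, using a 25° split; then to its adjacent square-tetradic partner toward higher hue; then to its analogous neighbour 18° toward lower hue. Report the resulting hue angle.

152°

+180° (complement): 1 + 180 = 181°
+54° (analog 54° ↑): 181 + 54 = 235°
+205° (split-comp 25° ↑): 235 + 205 = 440 → 440 − 360 = 80°
+90° (square ↑): 80 + 90 = 170°
−18° (analog 18° ↓): 170 − 18 = 152°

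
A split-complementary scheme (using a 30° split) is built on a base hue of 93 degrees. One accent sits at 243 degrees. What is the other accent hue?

Split-complementary hues sit 30° either side of the complement.
Complement of the base 93°: 93 + 180 = 273°
The given accent 243° is 30° one side of 273°; the other accent sits 30° the other side: 273 + 30 = 303°

303°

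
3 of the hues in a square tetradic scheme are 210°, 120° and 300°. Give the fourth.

30°

A square tetradic scheme places four hues every 90°.
The full set through 120° is {30°, 120°, 210°, 300°}.
Given {120°, 210°, 300°}, the missing hue is 30°.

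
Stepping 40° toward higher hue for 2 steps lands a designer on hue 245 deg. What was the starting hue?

165°

2 steps of 40° (toward higher hue) give a net shift of +80°.
Start = end − shift: 245 − 80 = 165°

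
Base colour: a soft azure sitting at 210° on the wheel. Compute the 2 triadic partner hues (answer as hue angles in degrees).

330° and 90°

A triad places three hues 120° apart.
210 + 120 = 330°
210 + 240 = 450 → 450 − 360 = 90°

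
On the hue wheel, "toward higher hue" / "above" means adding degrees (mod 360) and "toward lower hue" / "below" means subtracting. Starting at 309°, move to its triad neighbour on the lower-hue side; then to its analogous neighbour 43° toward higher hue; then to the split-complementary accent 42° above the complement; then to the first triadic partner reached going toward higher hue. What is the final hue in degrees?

214°

triadic ↓ −120°: 309 − 120 = 189°
analog 43° ↑ +43°: 189 + 43 = 232°
split-comp 42° ↑ +222°: 232 + 222 = 454 → 454 − 360 = 94°
triadic ↑ +120°: 94 + 120 = 214°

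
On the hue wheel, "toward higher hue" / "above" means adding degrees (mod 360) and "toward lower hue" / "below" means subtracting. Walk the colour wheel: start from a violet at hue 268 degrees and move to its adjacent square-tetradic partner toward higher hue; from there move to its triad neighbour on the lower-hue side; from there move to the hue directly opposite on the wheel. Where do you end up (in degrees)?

58°

+90° (square ↑): 268 + 90 = 358°
−120° (triadic ↓): 358 − 120 = 238°
+180° (complement): 238 + 180 = 418 → 418 − 360 = 58°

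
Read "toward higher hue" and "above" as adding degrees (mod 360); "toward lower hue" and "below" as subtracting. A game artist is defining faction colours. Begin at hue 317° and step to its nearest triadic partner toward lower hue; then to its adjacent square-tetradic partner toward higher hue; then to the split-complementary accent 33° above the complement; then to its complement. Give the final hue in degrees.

−120° (triadic ↓): 317 − 120 = 197°
+90° (square ↑): 197 + 90 = 287°
+213° (split-comp 33° ↑): 287 + 213 = 500 → 500 − 360 = 140°
+180° (complement): 140 + 180 = 320°

320°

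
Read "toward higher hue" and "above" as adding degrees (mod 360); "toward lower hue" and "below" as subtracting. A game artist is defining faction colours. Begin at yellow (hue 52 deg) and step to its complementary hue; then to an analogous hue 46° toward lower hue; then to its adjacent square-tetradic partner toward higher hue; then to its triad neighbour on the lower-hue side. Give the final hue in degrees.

156°

complement +180°: 52 + 180 = 232°
analog 46° ↓ −46°: 232 − 46 = 186°
square ↑ +90°: 186 + 90 = 276°
triadic ↓ −120°: 276 − 120 = 156°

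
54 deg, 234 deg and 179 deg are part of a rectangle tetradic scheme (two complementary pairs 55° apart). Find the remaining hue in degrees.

359°

A rectangular tetradic uses two complementary pairs 55° apart: offsets 0°, 55°, 180°, 235°.
Among {54°, 179°, 234°}, 234° and 54° are a 180° pair.
The remaining hue 179° needs its own complement: 179 + 180 = 359°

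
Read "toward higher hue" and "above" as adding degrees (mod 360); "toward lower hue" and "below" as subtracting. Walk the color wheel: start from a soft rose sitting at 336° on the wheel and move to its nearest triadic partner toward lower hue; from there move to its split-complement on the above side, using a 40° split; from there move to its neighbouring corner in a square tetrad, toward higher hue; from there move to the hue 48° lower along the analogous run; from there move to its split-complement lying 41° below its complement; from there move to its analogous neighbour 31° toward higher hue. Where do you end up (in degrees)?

288°

triadic ↓ −120°: 336 − 120 = 216°
split-comp 40° ↑ +220°: 216 + 220 = 436 → 436 − 360 = 76°
square ↑ +90°: 76 + 90 = 166°
analog 48° ↓ −48°: 166 − 48 = 118°
split-comp 41° ↓ +139°: 118 + 139 = 257°
analog 31° ↑ +31°: 257 + 31 = 288°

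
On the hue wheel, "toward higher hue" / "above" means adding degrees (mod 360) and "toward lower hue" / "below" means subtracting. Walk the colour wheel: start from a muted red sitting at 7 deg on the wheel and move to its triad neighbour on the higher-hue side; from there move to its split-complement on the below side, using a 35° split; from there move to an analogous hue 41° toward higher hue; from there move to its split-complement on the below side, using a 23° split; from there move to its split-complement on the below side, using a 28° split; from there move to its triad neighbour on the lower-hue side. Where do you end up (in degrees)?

7 + 120 = 127°   (triadic ↑)
127 + 145 = 272°   (split-comp 35° ↓)
272 + 41 = 313°   (analog 41° ↑)
313 + 157 = 470 → 470 − 360 = 110°   (split-comp 23° ↓)
110 + 152 = 262°   (split-comp 28° ↓)
262 − 120 = 142°   (triadic ↓)

142°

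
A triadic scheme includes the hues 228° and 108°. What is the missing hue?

348°

A triad places three hues 120° apart.
The full set through 108° is {108°, 228°, 348°}.
Given {108°, 228°}, the missing hue is 348°.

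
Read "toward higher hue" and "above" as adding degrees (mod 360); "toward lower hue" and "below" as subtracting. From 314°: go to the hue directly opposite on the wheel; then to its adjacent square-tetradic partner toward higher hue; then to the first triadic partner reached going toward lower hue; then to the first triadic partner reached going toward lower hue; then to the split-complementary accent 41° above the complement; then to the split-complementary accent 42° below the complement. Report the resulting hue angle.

343°

+180° (complement): 314 + 180 = 494 → 494 − 360 = 134°
+90° (square ↑): 134 + 90 = 224°
−120° (triadic ↓): 224 − 120 = 104°
−120° (triadic ↓): 104 − 120 = -16 → -16 + 360 = 344°
+221° (split-comp 41° ↑): 344 + 221 = 565 → 565 − 360 = 205°
+138° (split-comp 42° ↓): 205 + 138 = 343°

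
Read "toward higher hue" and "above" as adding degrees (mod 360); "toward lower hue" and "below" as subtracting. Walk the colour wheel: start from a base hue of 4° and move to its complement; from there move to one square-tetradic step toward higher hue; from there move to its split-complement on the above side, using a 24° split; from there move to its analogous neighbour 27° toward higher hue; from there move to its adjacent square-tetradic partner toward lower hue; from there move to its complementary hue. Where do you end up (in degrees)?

235°

+180° (complement): 4 + 180 = 184°
+90° (square ↑): 184 + 90 = 274°
+204° (split-comp 24° ↑): 274 + 204 = 478 → 478 − 360 = 118°
+27° (analog 27° ↑): 118 + 27 = 145°
−90° (square ↓): 145 − 90 = 55°
+180° (complement): 55 + 180 = 235°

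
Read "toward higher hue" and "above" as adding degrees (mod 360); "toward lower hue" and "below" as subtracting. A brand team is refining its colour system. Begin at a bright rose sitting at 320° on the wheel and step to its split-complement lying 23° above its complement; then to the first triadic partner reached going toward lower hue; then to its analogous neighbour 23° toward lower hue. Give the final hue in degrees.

20°

320 + 203 = 523 → 523 − 360 = 163°   (split-comp 23° ↑)
163 − 120 = 43°   (triadic ↓)
43 − 23 = 20°   (analog 23° ↓)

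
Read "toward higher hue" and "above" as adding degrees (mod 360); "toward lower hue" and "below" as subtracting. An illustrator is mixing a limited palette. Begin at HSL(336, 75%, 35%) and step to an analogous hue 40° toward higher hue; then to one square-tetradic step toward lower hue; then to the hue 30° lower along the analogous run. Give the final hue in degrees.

+40° (analog 40° ↑): 336 + 40 = 376 → 376 − 360 = 16°
−90° (square ↓): 16 − 90 = -74 → -74 + 360 = 286°
−30° (analog 30° ↓): 286 − 30 = 256°

256°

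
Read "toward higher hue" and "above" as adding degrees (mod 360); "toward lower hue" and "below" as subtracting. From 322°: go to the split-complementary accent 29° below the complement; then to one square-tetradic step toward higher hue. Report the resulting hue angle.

203°

split-comp 29° ↓ +151°: 322 + 151 = 473 → 473 − 360 = 113°
square ↑ +90°: 113 + 90 = 203°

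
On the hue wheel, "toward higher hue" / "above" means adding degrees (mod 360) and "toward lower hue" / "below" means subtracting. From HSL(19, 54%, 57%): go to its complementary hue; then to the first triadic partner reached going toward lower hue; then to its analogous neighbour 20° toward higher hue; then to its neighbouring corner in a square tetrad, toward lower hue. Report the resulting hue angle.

9°

complement +180°: 19 + 180 = 199°
triadic ↓ −120°: 199 − 120 = 79°
analog 20° ↑ +20°: 79 + 20 = 99°
square ↓ −90°: 99 − 90 = 9°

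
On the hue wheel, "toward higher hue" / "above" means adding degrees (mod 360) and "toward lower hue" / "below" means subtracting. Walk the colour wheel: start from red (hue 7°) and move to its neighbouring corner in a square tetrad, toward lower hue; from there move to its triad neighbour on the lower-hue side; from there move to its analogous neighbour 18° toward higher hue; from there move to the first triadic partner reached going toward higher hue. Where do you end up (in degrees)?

295°

−90° (square ↓): 7 − 90 = -83 → -83 + 360 = 277°
−120° (triadic ↓): 277 − 120 = 157°
+18° (analog 18° ↑): 157 + 18 = 175°
+120° (triadic ↑): 175 + 120 = 295°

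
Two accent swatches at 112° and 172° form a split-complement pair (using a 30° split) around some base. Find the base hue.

322°

The accents sit 30° either side of the complement, so the complement is their short-arc midpoint on the wheel.
Short-arc midpoint of 112° and 172°: 142°.
Base is 180° from the complement: 142 − 180 = -38 → -38 + 360 = 322°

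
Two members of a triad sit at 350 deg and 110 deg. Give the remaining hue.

230°

A triad spaces three hues 120° apart.
The full set is {110°, 230°, 350°}.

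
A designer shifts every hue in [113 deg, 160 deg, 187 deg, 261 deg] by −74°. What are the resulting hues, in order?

113 − 74 = 39°
160 − 74 = 86°
187 − 74 = 113°
261 − 74 = 187°

39°, 86°, 113°, 187°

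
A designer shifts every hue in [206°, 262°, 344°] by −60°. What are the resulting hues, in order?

206 − 60 = 146°
262 − 60 = 202°
344 − 60 = 284°

146°, 202°, 284°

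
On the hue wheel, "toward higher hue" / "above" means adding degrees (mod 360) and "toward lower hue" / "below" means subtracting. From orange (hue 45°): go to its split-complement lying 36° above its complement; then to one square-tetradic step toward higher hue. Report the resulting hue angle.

351°

split-comp 36° ↑ +216°: 45 + 216 = 261°
square ↑ +90°: 261 + 90 = 351°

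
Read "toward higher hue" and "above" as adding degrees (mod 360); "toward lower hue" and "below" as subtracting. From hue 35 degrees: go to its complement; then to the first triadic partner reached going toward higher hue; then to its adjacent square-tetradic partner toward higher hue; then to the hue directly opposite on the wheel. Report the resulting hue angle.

245°

35 + 180 = 215°   (complement)
215 + 120 = 335°   (triadic ↑)
335 + 90 = 425 → 425 − 360 = 65°   (square ↑)
65 + 180 = 245°   (complement)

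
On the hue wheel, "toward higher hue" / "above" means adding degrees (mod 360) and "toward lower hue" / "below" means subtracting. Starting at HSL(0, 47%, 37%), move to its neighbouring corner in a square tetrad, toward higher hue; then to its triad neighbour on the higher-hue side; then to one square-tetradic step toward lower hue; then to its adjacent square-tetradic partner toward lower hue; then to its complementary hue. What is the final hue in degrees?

0 + 90 = 90°   (square ↑)
90 + 120 = 210°   (triadic ↑)
210 − 90 = 120°   (square ↓)
120 − 90 = 30°   (square ↓)
30 + 180 = 210°   (complement)

210°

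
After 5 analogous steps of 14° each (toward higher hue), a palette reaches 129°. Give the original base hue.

5 steps of 14° (toward higher hue) give a net shift of +70°.
Start = end − shift: 129 − 70 = 59°

59°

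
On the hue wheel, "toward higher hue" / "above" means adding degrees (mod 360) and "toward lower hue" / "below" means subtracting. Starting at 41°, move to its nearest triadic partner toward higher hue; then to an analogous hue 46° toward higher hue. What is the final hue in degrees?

41 + 120 = 161°   (triadic ↑)
161 + 46 = 207°   (analog 46° ↑)

207°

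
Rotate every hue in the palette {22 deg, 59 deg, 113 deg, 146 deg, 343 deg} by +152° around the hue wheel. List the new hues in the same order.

174°, 211°, 265°, 298°, 135°

22 + 152 = 174°
59 + 152 = 211°
113 + 152 = 265°
146 + 152 = 298°
343 + 152 = 495 → 495 − 360 = 135°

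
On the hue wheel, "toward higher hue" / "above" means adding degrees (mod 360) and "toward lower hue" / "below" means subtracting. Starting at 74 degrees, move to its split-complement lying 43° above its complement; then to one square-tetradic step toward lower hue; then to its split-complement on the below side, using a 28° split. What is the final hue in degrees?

359°

split-comp 43° ↑ +223°: 74 + 223 = 297°
square ↓ −90°: 297 − 90 = 207°
split-comp 28° ↓ +152°: 207 + 152 = 359°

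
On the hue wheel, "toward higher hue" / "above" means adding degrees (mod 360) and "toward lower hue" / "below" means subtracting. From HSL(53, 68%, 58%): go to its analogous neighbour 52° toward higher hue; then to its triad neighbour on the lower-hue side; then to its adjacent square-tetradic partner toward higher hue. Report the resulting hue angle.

75°

53 + 52 = 105°   (analog 52° ↑)
105 − 120 = -15 → -15 + 360 = 345°   (triadic ↓)
345 + 90 = 435 → 435 − 360 = 75°   (square ↑)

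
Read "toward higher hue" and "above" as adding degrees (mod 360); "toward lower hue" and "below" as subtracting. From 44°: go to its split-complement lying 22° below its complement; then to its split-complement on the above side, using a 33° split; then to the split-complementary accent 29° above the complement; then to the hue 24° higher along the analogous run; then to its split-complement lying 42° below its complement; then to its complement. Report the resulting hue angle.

246°

44 + 158 = 202°   (split-comp 22° ↓)
202 + 213 = 415 → 415 − 360 = 55°   (split-comp 33° ↑)
55 + 209 = 264°   (split-comp 29° ↑)
264 + 24 = 288°   (analog 24° ↑)
288 + 138 = 426 → 426 − 360 = 66°   (split-comp 42° ↓)
66 + 180 = 246°   (complement)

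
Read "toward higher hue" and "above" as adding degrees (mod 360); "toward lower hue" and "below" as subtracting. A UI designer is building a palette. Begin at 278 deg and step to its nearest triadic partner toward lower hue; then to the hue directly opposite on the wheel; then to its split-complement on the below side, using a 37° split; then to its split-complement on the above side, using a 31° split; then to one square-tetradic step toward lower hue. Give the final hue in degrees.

242°

278 − 120 = 158°   (triadic ↓)
158 + 180 = 338°   (complement)
338 + 143 = 481 → 481 − 360 = 121°   (split-comp 37° ↓)
121 + 211 = 332°   (split-comp 31° ↑)
332 − 90 = 242°   (square ↓)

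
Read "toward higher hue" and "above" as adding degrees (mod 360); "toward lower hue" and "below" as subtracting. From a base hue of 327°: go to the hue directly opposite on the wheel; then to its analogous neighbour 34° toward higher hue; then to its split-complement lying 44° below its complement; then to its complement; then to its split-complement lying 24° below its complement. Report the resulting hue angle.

293°

complement +180°: 327 + 180 = 507 → 507 − 360 = 147°
analog 34° ↑ +34°: 147 + 34 = 181°
split-comp 44° ↓ +136°: 181 + 136 = 317°
complement +180°: 317 + 180 = 497 → 497 − 360 = 137°
split-comp 24° ↓ +156°: 137 + 156 = 293°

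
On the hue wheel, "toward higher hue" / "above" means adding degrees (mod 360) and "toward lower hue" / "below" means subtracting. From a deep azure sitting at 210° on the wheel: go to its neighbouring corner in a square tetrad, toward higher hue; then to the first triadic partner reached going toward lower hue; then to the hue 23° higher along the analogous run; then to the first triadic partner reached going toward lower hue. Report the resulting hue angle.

83°

square ↑ +90°: 210 + 90 = 300°
triadic ↓ −120°: 300 − 120 = 180°
analog 23° ↑ +23°: 180 + 23 = 203°
triadic ↓ −120°: 203 − 120 = 83°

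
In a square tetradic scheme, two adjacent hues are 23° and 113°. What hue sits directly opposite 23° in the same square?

203°

A square tetradic scheme places four hues 90° apart; opposite corners are 180° apart.
23 + 180 = 203°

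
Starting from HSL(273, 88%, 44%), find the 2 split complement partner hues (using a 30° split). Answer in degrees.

Split-complementary hues sit 30° either side of the complement.
Complement of 273 degrees: 273 + 180 = 453 → 453 − 360 = 93°
93 − 30 = 63°
93 + 30 = 123°

63° and 123°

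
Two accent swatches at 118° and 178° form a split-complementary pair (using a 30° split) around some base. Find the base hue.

The accents sit 30° either side of the complement, so the complement is their short-arc midpoint on the wheel.
Short-arc midpoint of 118° and 178°: 148°.
Base is 180° from the complement: 148 − 180 = -32 → -32 + 360 = 328°

328°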